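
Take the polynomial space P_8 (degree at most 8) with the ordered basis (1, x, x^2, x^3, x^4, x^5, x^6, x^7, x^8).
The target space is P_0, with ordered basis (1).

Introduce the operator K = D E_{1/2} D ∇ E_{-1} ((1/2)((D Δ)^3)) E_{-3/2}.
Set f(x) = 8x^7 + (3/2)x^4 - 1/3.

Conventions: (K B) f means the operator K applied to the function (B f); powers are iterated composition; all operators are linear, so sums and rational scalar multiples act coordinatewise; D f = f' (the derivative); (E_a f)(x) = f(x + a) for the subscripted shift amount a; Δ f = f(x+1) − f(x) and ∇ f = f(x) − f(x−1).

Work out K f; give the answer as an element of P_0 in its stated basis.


g(x) = 0

E_{-3/2} f = 8x^7 - 84x^6 + 378x^5 - (1887/2)x^4 + (2817/2)x^3 - (2511/2)x^2 + (4941/8)x - 12425/96
Δ E_{-3/2} f = 56x^6 - 336x^5 + 910x^4 - 1394x^3 + (2505/2)x^2 - (1235/2)x + 1033/8
D Δ E_{-3/2} f = 336x^5 - 1680x^4 + 3640x^3 - 4182x^2 + 2505x - 1235/2
Δ (D Δ) E_{-3/2} f = 1680x^4 - 3360x^3 + 4200x^2 - 2484x + 619
D Δ (D Δ) E_{-3/2} f = 6720x^3 - 10080x^2 + 8400x - 2484
Δ (D Δ) (D Δ) E_{-3/2} f = 20160x^2 + 5040
D Δ (D Δ) (D Δ) E_{-3/2} f = 40320x
((1/2)((D Δ)^3)) E_{-3/2} f = 20160x
E_{-1} ((1/2)((D Δ)^3)) E_{-3/2} f = 20160x - 20160
∇ E_{-1} ((1/2)((D Δ)^3)) E_{-3/2} f = 20160
D ∇ E_{-1} ((1/2)((D Δ)^3)) E_{-3/2} f = 0
E_{1/2} (D ∇) E_{-1} ((1/2)((D Δ)^3)) E_{-3/2} f = 0
D E_{1/2} (D ∇) E_{-1} ((1/2)((D Δ)^3)) E_{-3/2} f = 0


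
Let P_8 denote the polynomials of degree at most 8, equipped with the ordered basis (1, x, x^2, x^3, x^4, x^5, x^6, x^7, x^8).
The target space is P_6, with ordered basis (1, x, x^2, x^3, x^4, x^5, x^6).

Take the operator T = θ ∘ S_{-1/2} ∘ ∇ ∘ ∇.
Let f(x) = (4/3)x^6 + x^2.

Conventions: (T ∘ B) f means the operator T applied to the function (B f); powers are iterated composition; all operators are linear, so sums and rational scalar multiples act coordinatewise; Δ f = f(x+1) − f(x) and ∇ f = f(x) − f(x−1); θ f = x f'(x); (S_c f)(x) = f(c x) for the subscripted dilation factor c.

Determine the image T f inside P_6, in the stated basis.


∇ f = 8x^5 - 20x^4 + (80/3)x^3 - 20x^2 + 10x - 7/3
∇ ∇ f = 40x^4 - 160x^3 + 280x^2 - 240x + 254/3
S_{-1/2} ∇ ∇ f = (5/2)x^4 + 20x^3 + 70x^2 + 120x + 254/3
θ (S_{-1/2} ∘ ∇ ∘ ∇) f = 10x^4 + 60x^3 + 140x^2 + 120x

g(x) = 10x^4 + 60x^3 + 140x^2 + 120x


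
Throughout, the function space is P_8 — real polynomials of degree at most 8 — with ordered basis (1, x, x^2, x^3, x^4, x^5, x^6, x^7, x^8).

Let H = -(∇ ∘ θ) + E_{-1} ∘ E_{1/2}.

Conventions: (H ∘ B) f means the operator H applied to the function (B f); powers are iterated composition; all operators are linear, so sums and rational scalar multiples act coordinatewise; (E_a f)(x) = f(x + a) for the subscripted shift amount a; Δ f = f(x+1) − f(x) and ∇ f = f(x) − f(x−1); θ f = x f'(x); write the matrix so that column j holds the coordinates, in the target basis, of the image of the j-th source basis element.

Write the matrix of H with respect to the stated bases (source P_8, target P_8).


the matrix is [[1, -3/2, 9/4, -25/8, 65/16, -161/32, 385/64, -897/128, 2049/256]; [0, 1, -5, 39/4, -33/2, 405/16, -579/16, 3143/64, -1025/16]; [0, 0, 1, -21/2, 51/2, -205/4, 1455/16, -4725/32, 3591/16]; [0, 0, 0, 1, -18, 105/2, -245/2, 3955/16, -1799/4]; [0, 0, 0, 0, 1, -55/2, 375/4, -1995/8, 4515/8]; [0, 0, 0, 0, 0, 1, -39, 609/4, -455]; [0, 0, 0, 0, 0, 0, 1, -105/2, 231]; [0, 0, 0, 0, 0, 0, 0, 1, -68]; [0, 0, 0, 0, 0, 0, 0, 0, 1]] (rows listed top to bottom)

image of 1: 1
image of x: x - 3/2
image of x^2: x^2 - 5x + 9/4
image of x^3: x^3 - (21/2)x^2 + (39/4)x - 25/8
image of x^4: x^4 - 18x^3 + (51/2)x^2 - (33/2)x + 65/16
image of x^5: x^5 - (55/2)x^4 + (105/2)x^3 - (205/4)x^2 + (405/16)x - 161/32
image of x^6: x^6 - 39x^5 + (375/4)x^4 - (245/2)x^3 + (1455/16)x^2 - (579/16)x + 385/64
image of x^7: x^7 - (105/2)x^6 + (609/4)x^5 - (1995/8)x^4 + (3955/16)x^3 - (4725/32)x^2 + (3143/64)x - 897/128
image of x^8: x^8 - 68x^7 + 231x^6 - 455x^5 + (4515/8)x^4 - (1799/4)x^3 + (3591/16)x^2 - (1025/16)x + 2049/256
each image's coordinates form column j of the matrix


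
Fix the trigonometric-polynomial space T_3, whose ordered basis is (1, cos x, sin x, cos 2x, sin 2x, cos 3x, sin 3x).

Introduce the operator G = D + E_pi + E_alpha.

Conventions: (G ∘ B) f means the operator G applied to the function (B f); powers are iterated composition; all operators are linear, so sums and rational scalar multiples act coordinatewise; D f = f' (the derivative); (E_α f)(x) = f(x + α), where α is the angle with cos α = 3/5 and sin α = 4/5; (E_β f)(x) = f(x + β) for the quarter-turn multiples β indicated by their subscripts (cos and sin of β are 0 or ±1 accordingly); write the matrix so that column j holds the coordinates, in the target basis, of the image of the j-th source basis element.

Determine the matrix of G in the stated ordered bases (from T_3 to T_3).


the matrix is [[2, 0, 0, 0, 0, 0, 0]; [0, -2/5, 9/5, 0, 0, 0, 0]; [0, -9/5, -2/5, 0, 0, 0, 0]; [0, 0, 0, 18/25, 74/25, 0, 0]; [0, 0, 0, -74/25, 18/25, 0, 0]; [0, 0, 0, 0, 0, -242/125, 419/125]; [0, 0, 0, 0, 0, -419/125, -242/125]] (rows listed top to bottom)

image of 1: 2
image of cos x: -(2/5)cos x - (9/5)sin x
image of sin x: (9/5)cos x - (2/5)sin x
image of cos 2x: (18/25)cos 2x - (74/25)sin 2x
image of sin 2x: (74/25)cos 2x + (18/25)sin 2x
image of cos 3x: -(242/125)cos 3x - (419/125)sin 3x
image of sin 3x: (419/125)cos 3x - (242/125)sin 3x
each image's coordinates form column j of the matrix


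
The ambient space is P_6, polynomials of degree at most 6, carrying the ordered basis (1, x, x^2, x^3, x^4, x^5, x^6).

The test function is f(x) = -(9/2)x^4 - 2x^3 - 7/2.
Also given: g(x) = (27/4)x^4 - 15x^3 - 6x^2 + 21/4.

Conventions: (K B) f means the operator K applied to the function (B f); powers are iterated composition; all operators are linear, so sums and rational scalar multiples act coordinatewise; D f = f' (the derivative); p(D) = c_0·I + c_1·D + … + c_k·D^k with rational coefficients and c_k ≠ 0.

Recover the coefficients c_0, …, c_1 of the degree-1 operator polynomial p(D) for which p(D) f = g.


p(D) = -(3/2)·I + D, i.e. c_0 = -3/2, c_1 = 1

D^0 f = -(9/2)x^4 - 2x^3 - 7/2
D^1 f = -18x^3 - 6x^2
matching coefficients of g against c_0 f + c_1 Df + … from the top degree down determines the c_i
solution: c_0 = -3/2, c_1 = 1


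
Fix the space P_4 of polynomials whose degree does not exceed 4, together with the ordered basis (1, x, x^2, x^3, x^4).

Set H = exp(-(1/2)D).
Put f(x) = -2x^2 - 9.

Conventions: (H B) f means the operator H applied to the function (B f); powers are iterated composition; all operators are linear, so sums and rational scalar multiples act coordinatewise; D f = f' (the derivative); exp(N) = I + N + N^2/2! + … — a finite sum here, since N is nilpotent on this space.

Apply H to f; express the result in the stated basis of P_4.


order-1 term: 2x
order-2 term: -1/2
the series for exp(-(1/2)D) f terminates at order 2
exp(-(1/2)D) f = -2x^2 + 2x - 19/2

g(x) = -2x^2 + 2x - 19/2


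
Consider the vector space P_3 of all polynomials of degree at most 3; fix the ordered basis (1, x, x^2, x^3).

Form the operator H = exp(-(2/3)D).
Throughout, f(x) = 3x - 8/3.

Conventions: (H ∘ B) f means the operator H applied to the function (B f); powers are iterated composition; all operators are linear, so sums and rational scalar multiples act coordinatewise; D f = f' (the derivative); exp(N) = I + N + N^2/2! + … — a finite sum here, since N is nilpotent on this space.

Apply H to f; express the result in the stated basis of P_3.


the result is g(x) = 3x - 14/3

order-1 term: -2
the series for exp(-(2/3)D) f terminates at order 1
exp(-(2/3)D) f = 3x - 14/3


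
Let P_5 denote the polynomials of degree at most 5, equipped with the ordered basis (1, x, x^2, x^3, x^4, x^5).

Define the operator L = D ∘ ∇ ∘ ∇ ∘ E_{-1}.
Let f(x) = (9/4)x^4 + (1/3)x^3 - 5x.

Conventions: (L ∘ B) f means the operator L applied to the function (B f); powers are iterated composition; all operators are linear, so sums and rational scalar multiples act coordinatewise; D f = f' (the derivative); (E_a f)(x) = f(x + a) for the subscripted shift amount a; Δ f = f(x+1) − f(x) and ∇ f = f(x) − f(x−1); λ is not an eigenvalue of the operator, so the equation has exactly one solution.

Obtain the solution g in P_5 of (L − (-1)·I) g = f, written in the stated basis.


the image equals g(x) = (9/4)x^4 + (1/3)x^3 - 59x + 106

write g with unknown coordinates in the stated basis and equate coefficients in (L − (-1)·I) g = f
solving from the highest basis element down gives g = (9/4)x^4 + (1/3)x^3 - 59x + 106
check: L g = 54x - 106
so L g − (-1)·g = (9/4)x^4 + (1/3)x^3 - 5x = f ✓


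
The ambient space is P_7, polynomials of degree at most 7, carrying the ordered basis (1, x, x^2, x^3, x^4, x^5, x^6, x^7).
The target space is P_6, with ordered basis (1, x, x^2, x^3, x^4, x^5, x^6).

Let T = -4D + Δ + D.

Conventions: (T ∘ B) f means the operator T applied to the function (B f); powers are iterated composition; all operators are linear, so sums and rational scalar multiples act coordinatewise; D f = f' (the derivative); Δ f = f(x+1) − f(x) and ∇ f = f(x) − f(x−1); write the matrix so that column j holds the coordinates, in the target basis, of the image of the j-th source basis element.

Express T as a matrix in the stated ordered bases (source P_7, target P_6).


the matrix is [[0, -2, 1, 1, 1, 1, 1, 1]; [0, 0, -4, 3, 4, 5, 6, 7]; [0, 0, 0, -6, 6, 10, 15, 21]; [0, 0, 0, 0, -8, 10, 20, 35]; [0, 0, 0, 0, 0, -10, 15, 35]; [0, 0, 0, 0, 0, 0, -12, 21]; [0, 0, 0, 0, 0, 0, 0, -14]] (rows listed top to bottom)

image of 1: 0
image of x: -2
image of x^2: -4x + 1
image of x^3: -6x^2 + 3x + 1
image of x^4: -8x^3 + 6x^2 + 4x + 1
image of x^5: -10x^4 + 10x^3 + 10x^2 + 5x + 1
image of x^6: -12x^5 + 15x^4 + 20x^3 + 15x^2 + 6x + 1
image of x^7: -14x^6 + 21x^5 + 35x^4 + 35x^3 + 21x^2 + 7x + 1
each image's coordinates form column j of the matrix


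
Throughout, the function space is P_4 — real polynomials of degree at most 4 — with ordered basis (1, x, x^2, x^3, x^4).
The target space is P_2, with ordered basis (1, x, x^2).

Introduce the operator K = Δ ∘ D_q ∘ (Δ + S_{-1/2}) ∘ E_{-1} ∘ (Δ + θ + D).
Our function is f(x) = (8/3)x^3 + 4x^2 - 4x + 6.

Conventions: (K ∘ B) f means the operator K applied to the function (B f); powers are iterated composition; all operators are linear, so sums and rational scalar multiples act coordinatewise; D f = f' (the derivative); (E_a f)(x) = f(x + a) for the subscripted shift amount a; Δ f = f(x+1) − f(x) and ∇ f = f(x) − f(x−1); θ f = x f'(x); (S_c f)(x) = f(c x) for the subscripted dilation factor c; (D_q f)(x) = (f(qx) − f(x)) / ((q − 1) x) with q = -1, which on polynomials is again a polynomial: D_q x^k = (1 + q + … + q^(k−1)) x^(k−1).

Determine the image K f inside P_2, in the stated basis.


the image equals g(x) = -2x - 1

Δ f = 8x^2 + 16x + 8/3
θ f = 8x^3 + 8x^2 - 4x
D f = 8x^2 + 8x - 4
(Δ + θ + D) f = 8x^3 + 24x^2 + 20x - 4/3
E_{-1} (Δ + θ + D) f = 8x^3 - 4x - 16/3
Δ E_{-1} (Δ + θ + D) f = 24x^2 + 24x + 4
S_{-1/2} E_{-1} (Δ + θ + D) f = -x^3 + 2x - 16/3
(Δ + S_{-1/2}) E_{-1} (Δ + θ + D) f = -x^3 + 24x^2 + 26x - 4/3
D_q ((Δ + S_{-1/2}) ∘ E_{-1} ∘ (Δ + θ + D)) f = -x^2 + 26
Δ D_q ((Δ + S_{-1/2}) ∘ E_{-1} ∘ (Δ + θ + D)) f = -2x - 1


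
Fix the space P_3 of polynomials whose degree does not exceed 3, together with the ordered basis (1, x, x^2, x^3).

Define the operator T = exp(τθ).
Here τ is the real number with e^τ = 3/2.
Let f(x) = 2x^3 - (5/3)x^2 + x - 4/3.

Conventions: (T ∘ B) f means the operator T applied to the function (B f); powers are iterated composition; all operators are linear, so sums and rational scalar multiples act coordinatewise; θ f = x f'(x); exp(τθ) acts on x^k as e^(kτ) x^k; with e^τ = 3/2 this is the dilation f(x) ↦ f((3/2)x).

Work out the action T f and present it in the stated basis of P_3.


the image equals g(x) = (27/4)x^3 - (15/4)x^2 + (3/2)x - 4/3

exp(τθ) x^k = e^(kτ) x^k; with e^τ = 3/2 this sends x^k to (3/2)^k x^k
x ↦ 3/2 x
x^2 ↦ 9/4 x^2
x^3 ↦ 27/8 x^3
applying this coordinatewise to f: exp(τθ) f = (27/4)x^3 - (15/4)x^2 + (3/2)x - 4/3


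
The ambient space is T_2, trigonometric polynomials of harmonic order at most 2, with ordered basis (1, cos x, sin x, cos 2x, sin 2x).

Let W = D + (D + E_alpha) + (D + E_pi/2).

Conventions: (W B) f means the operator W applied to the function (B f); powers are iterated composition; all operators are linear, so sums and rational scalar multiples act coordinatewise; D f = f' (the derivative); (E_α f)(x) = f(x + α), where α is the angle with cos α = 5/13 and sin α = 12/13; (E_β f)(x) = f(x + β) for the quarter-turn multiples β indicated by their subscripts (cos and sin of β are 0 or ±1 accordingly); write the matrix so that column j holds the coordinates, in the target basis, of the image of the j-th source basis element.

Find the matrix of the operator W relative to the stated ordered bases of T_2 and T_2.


the matrix is [[2, 0, 0, 0, 0]; [0, 5/13, 64/13, 0, 0]; [0, -64/13, 5/13, 0, 0]; [0, 0, 0, -288/169, 1134/169]; [0, 0, 0, -1134/169, -288/169]] (rows listed top to bottom)

image of 1: 2
image of cos x: (5/13)cos x - (64/13)sin x
image of sin x: (64/13)cos x + (5/13)sin x
image of cos 2x: -(288/169)cos 2x - (1134/169)sin 2x
image of sin 2x: (1134/169)cos 2x - (288/169)sin 2x
each image's coordinates form column j of the matrix


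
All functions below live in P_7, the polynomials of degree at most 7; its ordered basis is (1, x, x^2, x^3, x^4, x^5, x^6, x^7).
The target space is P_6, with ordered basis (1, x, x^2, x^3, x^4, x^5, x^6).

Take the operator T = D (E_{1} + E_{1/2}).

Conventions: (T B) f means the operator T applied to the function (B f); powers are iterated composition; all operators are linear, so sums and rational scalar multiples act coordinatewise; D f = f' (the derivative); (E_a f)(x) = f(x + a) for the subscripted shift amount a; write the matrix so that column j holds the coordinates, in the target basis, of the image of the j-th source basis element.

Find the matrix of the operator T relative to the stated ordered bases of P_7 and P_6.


the matrix is [[0, 2, 3, 15/4, 9/2, 85/16, 99/16, 455/64]; [0, 0, 4, 9, 15, 45/2, 255/8, 693/16]; [0, 0, 0, 6, 18, 75/2, 135/2, 1785/16]; [0, 0, 0, 0, 8, 30, 75, 315/2]; [0, 0, 0, 0, 0, 10, 45, 525/4]; [0, 0, 0, 0, 0, 0, 12, 63]; [0, 0, 0, 0, 0, 0, 0, 14]] (rows listed top to bottom)

image of 1: 0
image of x: 2
image of x^2: 4x + 3
image of x^3: 6x^2 + 9x + 15/4
image of x^4: 8x^3 + 18x^2 + 15x + 9/2
image of x^5: 10x^4 + 30x^3 + (75/2)x^2 + (45/2)x + 85/16
image of x^6: 12x^5 + 45x^4 + 75x^3 + (135/2)x^2 + (255/8)x + 99/16
image of x^7: 14x^6 + 63x^5 + (525/4)x^4 + (315/2)x^3 + (1785/16)x^2 + (693/16)x + 455/64
each image's coordinates form column j of the matrix


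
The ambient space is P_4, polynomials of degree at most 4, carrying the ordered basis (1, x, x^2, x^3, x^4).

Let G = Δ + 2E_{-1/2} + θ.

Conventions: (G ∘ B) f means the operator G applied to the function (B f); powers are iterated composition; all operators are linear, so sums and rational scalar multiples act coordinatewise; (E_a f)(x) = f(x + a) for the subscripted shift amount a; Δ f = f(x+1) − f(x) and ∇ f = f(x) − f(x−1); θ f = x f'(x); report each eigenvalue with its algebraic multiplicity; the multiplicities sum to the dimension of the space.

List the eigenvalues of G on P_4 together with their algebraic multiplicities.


λ = 2 (multiplicity 1), λ = 3 (multiplicity 1), λ = 4 (multiplicity 1), λ = 5 (multiplicity 1), λ = 6 (multiplicity 1)

image of 1: 2
image of x: 3x
image of x^2: 4x^2 + 3/2
image of x^3: 5x^3 + (9/2)x + 3/4
image of x^4: 6x^4 + 9x^2 + 3x + 9/8
the matrix is upper triangular; its diagonal is (2, 3, 4, 5, 6)
for a triangular matrix the eigenvalues are the diagonal entries, with algebraic multiplicity their repetition count


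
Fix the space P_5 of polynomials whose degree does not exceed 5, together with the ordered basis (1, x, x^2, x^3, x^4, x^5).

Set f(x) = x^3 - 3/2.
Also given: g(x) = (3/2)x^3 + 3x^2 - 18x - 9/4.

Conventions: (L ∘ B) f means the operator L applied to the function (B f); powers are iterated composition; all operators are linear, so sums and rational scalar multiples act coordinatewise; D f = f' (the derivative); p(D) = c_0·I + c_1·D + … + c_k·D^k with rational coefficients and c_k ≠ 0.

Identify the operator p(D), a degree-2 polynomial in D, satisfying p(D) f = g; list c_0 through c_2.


D^0 f = x^3 - 3/2
D^1 f = 3x^2
D^2 f = 6x
matching coefficients of g against c_0 f + c_1 Df + … from the top degree down determines the c_i
solution: c_0 = 3/2, c_1 = 1, c_2 = -3

c_0 = 3/2, c_1 = 1, c_2 = -3


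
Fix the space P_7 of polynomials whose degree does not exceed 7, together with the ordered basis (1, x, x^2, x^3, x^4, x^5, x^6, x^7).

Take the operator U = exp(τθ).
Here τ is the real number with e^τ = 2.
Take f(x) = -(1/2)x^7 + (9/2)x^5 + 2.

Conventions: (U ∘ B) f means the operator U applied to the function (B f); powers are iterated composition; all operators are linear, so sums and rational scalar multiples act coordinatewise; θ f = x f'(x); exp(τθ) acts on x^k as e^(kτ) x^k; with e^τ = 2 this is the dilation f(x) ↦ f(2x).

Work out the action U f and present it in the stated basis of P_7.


exp(τθ) x^k = e^(kτ) x^k; with e^τ = 2 this sends x^k to 2^k x^k
x^5 ↦ 32 x^5
x^7 ↦ 128 x^7
applying this coordinatewise to f: exp(τθ) f = -64x^7 + 144x^5 + 2

g(x) = -64x^7 + 144x^5 + 2


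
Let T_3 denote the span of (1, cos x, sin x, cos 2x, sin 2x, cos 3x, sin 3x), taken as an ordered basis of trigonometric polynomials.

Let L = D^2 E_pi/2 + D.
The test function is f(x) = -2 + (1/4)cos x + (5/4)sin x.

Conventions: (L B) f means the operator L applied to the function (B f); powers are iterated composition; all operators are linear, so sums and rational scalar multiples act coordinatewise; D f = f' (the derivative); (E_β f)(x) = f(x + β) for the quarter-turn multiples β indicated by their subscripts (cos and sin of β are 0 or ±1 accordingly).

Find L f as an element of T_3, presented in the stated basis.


g(x) = 0

E_pi/2 f = -2 + (5/4)cos x - (1/4)sin x
D E_pi/2 f = -(1/4)cos x - (5/4)sin x
D D E_pi/2 f = -(5/4)cos x + (1/4)sin x
D f = (5/4)cos x - (1/4)sin x
(D^2 E_pi/2 + D) f = 0


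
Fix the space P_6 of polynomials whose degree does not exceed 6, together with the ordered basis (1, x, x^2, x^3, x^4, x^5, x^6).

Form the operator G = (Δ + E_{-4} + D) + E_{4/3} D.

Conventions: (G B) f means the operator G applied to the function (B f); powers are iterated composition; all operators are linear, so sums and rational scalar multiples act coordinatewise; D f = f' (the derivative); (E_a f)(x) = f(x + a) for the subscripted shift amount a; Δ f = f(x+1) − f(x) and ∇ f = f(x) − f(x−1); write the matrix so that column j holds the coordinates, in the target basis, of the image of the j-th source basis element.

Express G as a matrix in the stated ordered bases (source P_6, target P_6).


the matrix is [[1, -1, 59/3, -173/3, 7195/27, -81583/81, 333905/81]; [0, 1, -2, 59, -692/3, 35975/27, -163166/27]; [0, 0, 1, -3, 118, -1730/3, 35975/9]; [0, 0, 0, 1, -4, 590/3, -3460/3]; [0, 0, 0, 0, 1, -5, 295]; [0, 0, 0, 0, 0, 1, -6]; [0, 0, 0, 0, 0, 0, 1]] (rows listed top to bottom)

image of 1: 1
image of x: x - 1
image of x^2: x^2 - 2x + 59/3
image of x^3: x^3 - 3x^2 + 59x - 173/3
image of x^4: x^4 - 4x^3 + 118x^2 - (692/3)x + 7195/27
image of x^5: x^5 - 5x^4 + (590/3)x^3 - (1730/3)x^2 + (35975/27)x - 81583/81
image of x^6: x^6 - 6x^5 + 295x^4 - (3460/3)x^3 + (35975/9)x^2 - (163166/27)x + 333905/81
each image's coordinates form column j of the matrix


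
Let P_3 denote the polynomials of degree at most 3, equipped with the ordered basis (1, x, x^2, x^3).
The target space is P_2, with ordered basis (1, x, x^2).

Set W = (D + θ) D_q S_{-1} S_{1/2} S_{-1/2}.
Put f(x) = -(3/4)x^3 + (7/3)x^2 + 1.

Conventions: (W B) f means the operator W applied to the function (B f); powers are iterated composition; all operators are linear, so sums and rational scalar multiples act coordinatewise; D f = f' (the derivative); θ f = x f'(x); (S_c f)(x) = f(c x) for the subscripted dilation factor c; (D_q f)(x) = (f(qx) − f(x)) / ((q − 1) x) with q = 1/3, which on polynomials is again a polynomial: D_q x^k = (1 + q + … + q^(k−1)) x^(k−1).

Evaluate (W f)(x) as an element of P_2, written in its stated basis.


S_{-1/2} f = (3/32)x^3 + (7/12)x^2 + 1
S_{1/2} S_{-1/2} f = (3/256)x^3 + (7/48)x^2 + 1
S_{-1} S_{1/2} S_{-1/2} f = -(3/256)x^3 + (7/48)x^2 + 1
D_q S_{-1} S_{1/2} S_{-1/2} f = -(13/768)x^2 + (7/36)x
D (D_q S_{-1} S_{1/2}) S_{-1/2} f = -(13/384)x + 7/36
θ (D_q S_{-1} S_{1/2}) S_{-1/2} f = -(13/384)x^2 + (7/36)x
(D + θ) (D_q S_{-1} S_{1/2}) S_{-1/2} f = -(13/384)x^2 + (185/1152)x + 7/36

the result is g(x) = -(13/384)x^2 + (185/1152)x + 7/36


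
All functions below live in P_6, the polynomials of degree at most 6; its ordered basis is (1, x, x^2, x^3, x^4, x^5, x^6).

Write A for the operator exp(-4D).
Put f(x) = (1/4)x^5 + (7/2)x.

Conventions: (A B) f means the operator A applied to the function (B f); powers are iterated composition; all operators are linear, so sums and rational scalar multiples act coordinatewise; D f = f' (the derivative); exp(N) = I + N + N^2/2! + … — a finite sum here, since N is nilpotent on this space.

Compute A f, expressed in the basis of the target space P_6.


the result is g(x) = (1/4)x^5 - 5x^4 + 40x^3 - 160x^2 + (647/2)x - 270

order-1 term: -5x^4 - 14
order-2 term: 40x^3
order-3 term: -160x^2
order-4 term: 320x
order-5 term: -256
the series for exp(-4D) f terminates at order 5
exp(-4D) f = (1/4)x^5 - 5x^4 + 40x^3 - 160x^2 + (647/2)x - 270


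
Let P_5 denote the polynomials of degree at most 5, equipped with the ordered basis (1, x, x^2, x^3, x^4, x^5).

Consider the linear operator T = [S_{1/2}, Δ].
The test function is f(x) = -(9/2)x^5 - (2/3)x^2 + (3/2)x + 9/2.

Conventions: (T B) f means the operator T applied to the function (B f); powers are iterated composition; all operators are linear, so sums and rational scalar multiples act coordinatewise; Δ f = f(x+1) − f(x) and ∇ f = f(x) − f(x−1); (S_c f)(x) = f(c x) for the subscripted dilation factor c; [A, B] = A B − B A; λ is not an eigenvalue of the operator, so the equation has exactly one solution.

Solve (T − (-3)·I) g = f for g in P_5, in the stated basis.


write g with unknown coordinates in the stated basis and equate coefficients in (T − (-3)·I) g = f
solving from the highest basis element down gives g = -(3/2)x^5 + (5/64)x^4 + (355/768)x^3 + (14459/18432)x^2 + (146227/110592)x + 467359/331776
check: T g = -(15/64)x^4 - (355/256)x^3 - (6185/2048)x^2 - (90931/36864)x + 30305/110592
so T g − (-3)·g = -(9/2)x^5 - (2/3)x^2 + (3/2)x + 9/2 = f ✓

the result is g(x) = -(3/2)x^5 + (5/64)x^4 + (355/768)x^3 + (14459/18432)x^2 + (146227/110592)x + 467359/331776


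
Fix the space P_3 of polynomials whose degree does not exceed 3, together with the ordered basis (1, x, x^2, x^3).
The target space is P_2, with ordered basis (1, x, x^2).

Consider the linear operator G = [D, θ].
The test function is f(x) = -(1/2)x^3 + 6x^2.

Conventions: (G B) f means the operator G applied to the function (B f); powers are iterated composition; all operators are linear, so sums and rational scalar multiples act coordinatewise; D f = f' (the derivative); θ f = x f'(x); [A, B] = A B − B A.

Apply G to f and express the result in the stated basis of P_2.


g(x) = -(3/2)x^2 + 12x

θ f = -(3/2)x^3 + 12x^2
D θ f = -(9/2)x^2 + 24x
D f = -(3/2)x^2 + 12x
θ D f = -3x^2 + 12x
[D, θ] f = -(3/2)x^2 + 12x


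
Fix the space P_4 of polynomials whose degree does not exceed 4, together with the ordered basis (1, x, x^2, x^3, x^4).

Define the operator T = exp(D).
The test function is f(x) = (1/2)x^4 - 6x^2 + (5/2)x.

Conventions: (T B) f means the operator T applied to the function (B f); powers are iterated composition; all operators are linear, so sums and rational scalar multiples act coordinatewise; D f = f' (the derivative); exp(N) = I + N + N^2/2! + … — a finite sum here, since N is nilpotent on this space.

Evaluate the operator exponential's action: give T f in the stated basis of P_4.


the image equals g(x) = (1/2)x^4 + 2x^3 - 3x^2 - (15/2)x - 3

order-1 term: 2x^3 - 12x + 5/2
order-2 term: 3x^2 - 6
order-3 term: 2x
order-4 term: 1/2
the series for exp(D) f terminates at order 4
exp(D) f = (1/2)x^4 + 2x^3 - 3x^2 - (15/2)x - 3


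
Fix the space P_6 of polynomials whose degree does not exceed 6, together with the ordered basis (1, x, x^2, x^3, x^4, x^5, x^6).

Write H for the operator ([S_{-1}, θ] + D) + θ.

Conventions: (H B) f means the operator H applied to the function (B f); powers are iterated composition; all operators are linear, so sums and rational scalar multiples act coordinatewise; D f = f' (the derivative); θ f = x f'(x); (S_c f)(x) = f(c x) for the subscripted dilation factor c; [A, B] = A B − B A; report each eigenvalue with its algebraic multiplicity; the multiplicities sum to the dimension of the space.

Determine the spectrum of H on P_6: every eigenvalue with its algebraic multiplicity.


λ = 0 (multiplicity 1), λ = 1 (multiplicity 1), λ = 2 (multiplicity 1), λ = 3 (multiplicity 1), λ = 4 (multiplicity 1), λ = 5 (multiplicity 1), λ = 6 (multiplicity 1)

image of 1: 0
image of x: x + 1
image of x^2: 2x^2 + 2x
image of x^3: 3x^3 + 3x^2
image of x^4: 4x^4 + 4x^3
image of x^5: 5x^5 + 5x^4
image of x^6: 6x^6 + 6x^5
the matrix is upper triangular; its diagonal is (0, 1, 2, 3, 4, 5, 6)
for a triangular matrix the eigenvalues are the diagonal entries, with algebraic multiplicity their repetition count


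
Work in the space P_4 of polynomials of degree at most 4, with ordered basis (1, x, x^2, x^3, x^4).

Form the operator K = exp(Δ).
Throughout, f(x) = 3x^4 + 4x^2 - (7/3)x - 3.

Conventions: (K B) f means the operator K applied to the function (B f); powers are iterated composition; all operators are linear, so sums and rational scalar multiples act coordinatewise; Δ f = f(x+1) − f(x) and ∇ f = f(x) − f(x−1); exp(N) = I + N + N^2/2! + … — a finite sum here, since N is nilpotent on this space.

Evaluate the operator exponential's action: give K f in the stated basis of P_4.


the result is g(x) = 3x^4 + 12x^3 + 40x^2 + (197/3)x + 143/3

order-1 term: 12x^3 + 18x^2 + 20x + 14/3
order-2 term: 18x^2 + 36x + 25
order-3 term: 12x + 18
order-4 term: 3
the series for exp(Δ) f terminates at order 4
exp(Δ) f = 3x^4 + 12x^3 + 40x^2 + (197/3)x + 143/3


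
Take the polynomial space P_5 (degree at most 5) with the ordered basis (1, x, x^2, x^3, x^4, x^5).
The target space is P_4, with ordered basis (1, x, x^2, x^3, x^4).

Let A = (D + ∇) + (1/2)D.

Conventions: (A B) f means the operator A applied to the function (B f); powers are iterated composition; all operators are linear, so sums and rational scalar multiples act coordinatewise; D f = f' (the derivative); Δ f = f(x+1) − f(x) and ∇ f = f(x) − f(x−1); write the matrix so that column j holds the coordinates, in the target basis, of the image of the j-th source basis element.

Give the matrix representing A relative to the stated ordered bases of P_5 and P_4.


image of 1: 0
image of x: 5/2
image of x^2: 5x - 1
image of x^3: (15/2)x^2 - 3x + 1
image of x^4: 10x^3 - 6x^2 + 4x - 1
image of x^5: (25/2)x^4 - 10x^3 + 10x^2 - 5x + 1
each image's coordinates form column j of the matrix

the matrix is [[0, 5/2, -1, 1, -1, 1]; [0, 0, 5, -3, 4, -5]; [0, 0, 0, 15/2, -6, 10]; [0, 0, 0, 0, 10, -10]; [0, 0, 0, 0, 0, 25/2]] (rows listed top to bottom)


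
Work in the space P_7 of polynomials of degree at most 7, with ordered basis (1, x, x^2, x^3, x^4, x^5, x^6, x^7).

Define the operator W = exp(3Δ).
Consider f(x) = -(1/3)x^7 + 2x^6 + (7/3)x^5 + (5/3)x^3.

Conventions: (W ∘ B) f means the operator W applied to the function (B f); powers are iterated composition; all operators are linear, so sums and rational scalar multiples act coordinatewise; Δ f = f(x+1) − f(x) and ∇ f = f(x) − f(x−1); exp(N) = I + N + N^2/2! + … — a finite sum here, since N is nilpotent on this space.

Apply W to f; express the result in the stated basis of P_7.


order-1 term: -7x^6 + 15x^5 + 90x^4 + 155x^3 + 154x^2 + 79x + 17
order-2 term: -63x^5 - 45x^4 + 555x^3 + 1575x^2 + 1749x + 729
order-3 term: -315x^4 - 810x^3 + 765x^2 + 4320x + 3771
order-4 term: -945x^3 - 3240x^2 - 1620x + 2970
order-5 term: -1701x^2 - 5589x - 3483
order-6 term: -1701x - 3645
order-7 term: -729
the series for exp(3Δ) f terminates at order 7
exp(3Δ) f = -(1/3)x^7 - 5x^6 - (137/3)x^5 - 270x^4 - (3130/3)x^3 - 2447x^2 - 2762x - 370

the result is g(x) = -(1/3)x^7 - 5x^6 - (137/3)x^5 - 270x^4 - (3130/3)x^3 - 2447x^2 - 2762x - 370


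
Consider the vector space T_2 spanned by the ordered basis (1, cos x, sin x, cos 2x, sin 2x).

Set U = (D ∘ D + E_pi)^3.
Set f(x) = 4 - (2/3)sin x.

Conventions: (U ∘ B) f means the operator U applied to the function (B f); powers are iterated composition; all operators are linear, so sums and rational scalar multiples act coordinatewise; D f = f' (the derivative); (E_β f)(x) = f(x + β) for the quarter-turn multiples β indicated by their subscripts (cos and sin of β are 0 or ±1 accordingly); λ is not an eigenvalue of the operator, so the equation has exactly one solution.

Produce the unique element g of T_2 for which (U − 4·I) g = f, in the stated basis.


the result is g(x) = -4/3 + (1/18)sin x

write g with unknown coordinates in the stated basis and equate coefficients in (U − 4·I) g = f
solving from the highest basis element down gives g = -4/3 + (1/18)sin x
check: U g = -4/3 - (4/9)sin x
so U g − 4·g = 4 - (2/3)sin x = f ✓


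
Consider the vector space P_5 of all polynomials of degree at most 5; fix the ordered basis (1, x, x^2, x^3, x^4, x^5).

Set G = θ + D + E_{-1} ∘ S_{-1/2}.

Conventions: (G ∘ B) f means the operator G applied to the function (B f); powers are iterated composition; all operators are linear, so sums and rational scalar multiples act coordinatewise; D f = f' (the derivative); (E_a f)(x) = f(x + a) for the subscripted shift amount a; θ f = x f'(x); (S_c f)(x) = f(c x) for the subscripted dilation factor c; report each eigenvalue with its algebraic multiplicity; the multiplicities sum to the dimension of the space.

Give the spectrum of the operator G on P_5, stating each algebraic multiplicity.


image of 1: 1
image of x: (1/2)x + 3/2
image of x^2: (9/4)x^2 + (3/2)x + 1/4
image of x^3: (23/8)x^3 + (27/8)x^2 - (3/8)x + 1/8
image of x^4: (65/16)x^4 + (15/4)x^3 + (3/8)x^2 - (1/4)x + 1/16
image of x^5: (159/32)x^5 + (165/32)x^4 - (5/16)x^3 + (5/16)x^2 - (5/32)x + 1/32
the matrix is upper triangular; its diagonal is (1, 1/2, 9/4, 23/8, 65/16, 159/32)
for a triangular matrix the eigenvalues are the diagonal entries, with algebraic multiplicity their repetition count

λ = 1/2 (multiplicity 1), λ = 1 (multiplicity 1), λ = 9/4 (multiplicity 1), λ = 23/8 (multiplicity 1), λ = 65/16 (multiplicity 1), λ = 159/32 (multiplicity 1)


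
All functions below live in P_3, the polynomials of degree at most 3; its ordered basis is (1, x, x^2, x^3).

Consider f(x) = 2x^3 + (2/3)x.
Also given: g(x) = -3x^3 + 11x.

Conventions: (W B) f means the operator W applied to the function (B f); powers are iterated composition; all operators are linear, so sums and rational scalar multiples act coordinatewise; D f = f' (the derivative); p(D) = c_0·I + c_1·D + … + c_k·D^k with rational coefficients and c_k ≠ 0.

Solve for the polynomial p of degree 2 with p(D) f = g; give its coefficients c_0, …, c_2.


D^0 f = 2x^3 + (2/3)x
D^1 f = 6x^2 + 2/3
D^2 f = 12x
matching coefficients of g against c_0 f + c_1 Df + … from the top degree down determines the c_i
solution: c_0 = -3/2, c_1 = 0, c_2 = 1

p(D) = -(3/2)·I + D^2, i.e. c_0 = -3/2, c_1 = 0, c_2 = 1


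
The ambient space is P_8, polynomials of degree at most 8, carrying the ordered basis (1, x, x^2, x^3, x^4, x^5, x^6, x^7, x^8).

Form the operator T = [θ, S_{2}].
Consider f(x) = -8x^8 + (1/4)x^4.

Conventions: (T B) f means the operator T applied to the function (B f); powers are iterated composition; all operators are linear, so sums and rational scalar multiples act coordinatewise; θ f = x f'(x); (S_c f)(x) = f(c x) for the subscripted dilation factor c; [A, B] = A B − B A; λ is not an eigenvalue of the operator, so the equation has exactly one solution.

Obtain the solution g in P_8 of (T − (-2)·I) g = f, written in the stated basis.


write g with unknown coordinates in the stated basis and equate coefficients in (T − (-2)·I) g = f
solving from the highest basis element down gives g = -4x^8 + (1/8)x^4
check: T g = 0
so T g − (-2)·g = -8x^8 + (1/4)x^4 = f ✓

g(x) = -4x^8 + (1/8)x^4


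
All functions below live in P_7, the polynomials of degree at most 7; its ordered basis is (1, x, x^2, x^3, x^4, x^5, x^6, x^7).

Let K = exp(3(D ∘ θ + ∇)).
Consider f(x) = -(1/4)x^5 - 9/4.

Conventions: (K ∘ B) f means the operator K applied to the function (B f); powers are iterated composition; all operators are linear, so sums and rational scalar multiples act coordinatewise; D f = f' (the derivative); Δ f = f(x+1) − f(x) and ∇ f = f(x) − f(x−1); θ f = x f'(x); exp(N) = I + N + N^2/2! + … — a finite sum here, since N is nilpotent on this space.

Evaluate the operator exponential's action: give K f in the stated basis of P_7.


order-1 term: -(45/2)x^4 + (15/2)x^3 - (15/2)x^2 + (15/4)x - 3/4
order-2 term: -675x^3 + (675/2)x^2 - (945/4)x + 135/2
order-3 term: -8100x^2 + 4050x - 1485
order-4 term: -36450x + 12150
order-5 term: -43740
the series for exp(3(D ∘ θ + ∇)) f terminates at order 5
exp(3(D ∘ θ + ∇)) f = -(1/4)x^5 - (45/2)x^4 - (1335/2)x^3 - 7770x^2 - (65265/2)x - 66021/2

g(x) = -(1/4)x^5 - (45/2)x^4 - (1335/2)x^3 - 7770x^2 - (65265/2)x - 66021/2


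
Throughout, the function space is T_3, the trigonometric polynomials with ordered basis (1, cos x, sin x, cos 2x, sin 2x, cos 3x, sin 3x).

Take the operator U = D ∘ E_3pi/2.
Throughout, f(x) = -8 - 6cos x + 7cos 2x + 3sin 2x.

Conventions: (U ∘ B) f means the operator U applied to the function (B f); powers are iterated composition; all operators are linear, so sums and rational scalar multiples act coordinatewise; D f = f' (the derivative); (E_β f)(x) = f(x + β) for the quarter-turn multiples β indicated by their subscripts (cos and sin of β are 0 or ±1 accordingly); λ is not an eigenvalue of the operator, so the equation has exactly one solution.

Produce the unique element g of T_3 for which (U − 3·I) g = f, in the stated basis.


the image equals g(x) = 8/3 + 3cos x - (15/13)cos 2x - (23/13)sin 2x

write g with unknown coordinates in the stated basis and equate coefficients in (U − 3·I) g = f
solving from the highest basis element down gives g = 8/3 + 3cos x - (15/13)cos 2x - (23/13)sin 2x
check: U g = 3cos x + (46/13)cos 2x - (30/13)sin 2x
so U g − 3·g = -8 - 6cos x + 7cos 2x + 3sin 2x = f ✓


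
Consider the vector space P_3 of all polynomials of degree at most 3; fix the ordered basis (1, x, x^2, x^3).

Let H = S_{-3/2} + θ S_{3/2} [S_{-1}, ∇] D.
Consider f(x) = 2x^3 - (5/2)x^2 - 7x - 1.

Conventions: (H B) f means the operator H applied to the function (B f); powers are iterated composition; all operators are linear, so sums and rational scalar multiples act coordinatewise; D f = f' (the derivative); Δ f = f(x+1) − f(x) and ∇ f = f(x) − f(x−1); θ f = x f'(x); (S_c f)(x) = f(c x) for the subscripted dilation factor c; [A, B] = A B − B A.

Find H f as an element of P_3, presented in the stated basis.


the result is g(x) = -(27/4)x^3 - (45/8)x^2 - (51/2)x - 1

S_{-3/2} f = -(27/4)x^3 - (45/8)x^2 + (21/2)x - 1
D f = 6x^2 - 5x - 7
∇ D f = 12x - 11
S_{-1} ∇ D f = -12x - 11
S_{-1} D f = 6x^2 + 5x - 7
∇ S_{-1} D f = 12x - 1
[S_{-1}, ∇] D f = -24x - 10
S_{3/2} [S_{-1}, ∇] D f = -36x - 10
θ (S_{3/2} [S_{-1}, ∇]) D f = -36x
(S_{-3/2} + θ S_{3/2} [S_{-1}, ∇] D) f = -(27/4)x^3 - (45/8)x^2 - (51/2)x - 1


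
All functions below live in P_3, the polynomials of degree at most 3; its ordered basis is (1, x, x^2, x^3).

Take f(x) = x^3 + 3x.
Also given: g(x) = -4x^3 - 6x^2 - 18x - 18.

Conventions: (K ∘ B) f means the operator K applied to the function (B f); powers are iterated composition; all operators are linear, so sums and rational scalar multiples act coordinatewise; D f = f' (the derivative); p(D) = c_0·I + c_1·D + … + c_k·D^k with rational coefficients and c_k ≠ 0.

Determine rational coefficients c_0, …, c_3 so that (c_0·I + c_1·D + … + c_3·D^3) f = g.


D^0 f = x^3 + 3x
D^1 f = 3x^2 + 3
D^2 f = 6x
D^3 f = 6
matching coefficients of g against c_0 f + c_1 Df + … from the top degree down determines the c_i
solution: c_0 = -4, c_1 = -2, c_2 = -1, c_3 = -2

c_0 = -4, c_1 = -2, c_2 = -1, c_3 = -2


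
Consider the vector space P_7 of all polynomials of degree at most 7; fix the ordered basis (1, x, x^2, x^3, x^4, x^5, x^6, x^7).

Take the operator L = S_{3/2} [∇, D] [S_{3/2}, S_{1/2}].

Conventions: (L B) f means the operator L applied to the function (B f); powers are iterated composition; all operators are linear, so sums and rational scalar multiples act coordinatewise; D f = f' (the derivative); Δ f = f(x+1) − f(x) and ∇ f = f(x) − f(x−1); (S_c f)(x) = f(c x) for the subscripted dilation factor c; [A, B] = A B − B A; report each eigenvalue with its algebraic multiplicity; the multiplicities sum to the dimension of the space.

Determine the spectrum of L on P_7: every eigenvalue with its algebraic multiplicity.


λ = 0 (multiplicity 8)

image of 1: 0
image of x: 0
image of x^2: 0
image of x^3: 0
image of x^4: 0
image of x^5: 0
image of x^6: 0
image of x^7: 0
the matrix is upper triangular; its diagonal is (0, 0, 0, 0, 0, 0, 0, 0)
for a triangular matrix the eigenvalues are the diagonal entries, with algebraic multiplicity their repetition count


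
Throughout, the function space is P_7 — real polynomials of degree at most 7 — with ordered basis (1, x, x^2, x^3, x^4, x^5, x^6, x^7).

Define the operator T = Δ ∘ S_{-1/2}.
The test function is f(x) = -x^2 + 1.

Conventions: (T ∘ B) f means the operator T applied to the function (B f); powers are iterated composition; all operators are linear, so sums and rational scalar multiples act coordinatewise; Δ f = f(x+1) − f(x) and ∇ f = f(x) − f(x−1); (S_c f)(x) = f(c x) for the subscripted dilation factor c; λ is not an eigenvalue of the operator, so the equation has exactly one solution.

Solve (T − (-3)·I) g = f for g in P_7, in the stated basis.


the image equals g(x) = -(1/3)x^2 + (1/18)x + 10/27

write g with unknown coordinates in the stated basis and equate coefficients in (T − (-3)·I) g = f
solving from the highest basis element down gives g = -(1/3)x^2 + (1/18)x + 10/27
check: T g = -(1/6)x - 1/9
so T g − (-3)·g = -x^2 + 1 = f ✓


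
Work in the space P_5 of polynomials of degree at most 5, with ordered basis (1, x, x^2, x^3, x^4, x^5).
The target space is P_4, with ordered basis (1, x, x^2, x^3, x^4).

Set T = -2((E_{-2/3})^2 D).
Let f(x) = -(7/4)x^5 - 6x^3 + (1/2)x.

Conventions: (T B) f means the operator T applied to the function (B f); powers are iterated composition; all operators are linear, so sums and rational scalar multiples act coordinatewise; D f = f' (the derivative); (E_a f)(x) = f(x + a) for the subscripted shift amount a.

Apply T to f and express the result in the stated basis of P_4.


D f = -(35/4)x^4 - 18x^2 + 1/2
E_{-2/3} D f = -(35/4)x^4 + (70/3)x^3 - (124/3)x^2 + (928/27)x - 1495/162
E_{-2/3} E_{-2/3} D f = -(35/4)x^4 + (140/3)x^3 - (334/3)x^2 + (3536/27)x - 9583/162
(-2((E_{-2/3})^2 D)) f = (35/2)x^4 - (280/3)x^3 + (668/3)x^2 - (7072/27)x + 9583/81

the image equals g(x) = (35/2)x^4 - (280/3)x^3 + (668/3)x^2 - (7072/27)x + 9583/81
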